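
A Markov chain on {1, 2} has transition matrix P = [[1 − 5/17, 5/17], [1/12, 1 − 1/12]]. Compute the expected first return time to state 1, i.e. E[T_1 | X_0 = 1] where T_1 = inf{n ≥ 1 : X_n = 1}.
E[T_1 | X_0 = 1] = 1/π_1 = 77/17

For an irreducible recurrent Markov chain with stationary distribution π, E[T_i | X_0 = i] = 1/π_i (Kac's formula). Here π_1 = (1/12)/(5/17 + 1/12) = (1/12)/(77/204) = 17/77, so E[T_1 | X_0 = 1] = 1/π_1 = (5/17 + 1/12)/(1/12) = (77/204)/(1/12) = 77/17.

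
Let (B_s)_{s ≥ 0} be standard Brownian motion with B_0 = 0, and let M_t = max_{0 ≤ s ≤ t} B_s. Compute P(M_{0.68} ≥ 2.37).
P(M_{0.68} ≥ 2.37) = 2·P(B_{0.68} ≥ 2.37) = 2(1 − Φ(2.37/√0.68)) ≈ 0.0041

By the reflection principle for Brownian motion, P(M_t ≥ a) = 2 · P(B_t ≥ a) for a ≥ 0. Since B_t ~ N(0, t), P(B_t ≥ 2.37) = 1 − Φ(2.37/√t) = 1 − Φ(2.37/√0.68) = 1 − Φ(2.8740). So
  P(M_{0.68} ≥ 2.37) = 2(1 − Φ(2.8740)) ≈ 0.0041.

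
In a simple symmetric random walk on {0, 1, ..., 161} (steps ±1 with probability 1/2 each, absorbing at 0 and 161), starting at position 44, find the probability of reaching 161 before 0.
P(hit 161 before 0) = 44/161

Let u_k = P(hit 161 before 0 | start at k). Then u_0 = 0, u_161 = 1, and u_k = u_{k-1}/2 + u_{k+1}/2 for 1 ≤ k ≤ 160. This harmonic recurrence is solved by u_k = k/161, giving u_44 = 44/161.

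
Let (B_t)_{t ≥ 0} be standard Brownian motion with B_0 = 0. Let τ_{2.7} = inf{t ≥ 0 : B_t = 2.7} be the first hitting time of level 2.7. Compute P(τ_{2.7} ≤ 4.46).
P(τ_{2.7} ≤ 4.46) = 2(1 − Φ(2.7/√4.46)) = 2(1 − Φ(1.2785)) ≈ 0.2011

By the reflection principle for standard BM, P(τ_b ≤ t) = 2 · P(B_t ≥ b). Since B_t ~ N(0, t), P(B_t ≥ 2.7) = 1 − Φ(2.7/√t) = 1 − Φ(2.7/√4.46) = 1 − Φ(1.2785) ≈ 0.10054. Doubling: P(τ_{2.7} ≤ 4.46) ≈ 2 · 0.10054 = 0.20108 ≈ 0.2011.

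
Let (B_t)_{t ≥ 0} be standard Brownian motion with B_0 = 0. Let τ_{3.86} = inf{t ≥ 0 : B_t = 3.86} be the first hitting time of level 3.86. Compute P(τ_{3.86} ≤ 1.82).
P(τ_{3.86} ≤ 1.82) = 2(1 − Φ(3.86/√1.82)) = 2(1 − Φ(2.8612)) ≈ 0.0042

By the reflection principle for standard BM, P(τ_b ≤ t) = 2 · P(B_t ≥ b). Since B_t ~ N(0, t), P(B_t ≥ 3.86) = 1 − Φ(3.86/√t) = 1 − Φ(3.86/√1.82) = 1 − Φ(2.8612) ≈ 0.00211. Doubling: P(τ_{3.86} ≤ 1.82) ≈ 2 · 0.00211 = 0.00422 ≈ 0.0042.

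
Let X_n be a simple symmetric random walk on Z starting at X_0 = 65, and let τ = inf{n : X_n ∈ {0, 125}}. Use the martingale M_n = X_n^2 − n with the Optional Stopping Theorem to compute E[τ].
E[τ] = 3900

M_n = X_n^2 − n is a martingale (since E[X_{n+1}^2 | F_n] = X_n^2 + 1). By OST (τ has finite mean in a bounded region), E[M_τ] = E[M_0] = X_0^2 − 0 = 65^2 = 4225. Also E[M_τ] = E[X_τ^2] − E[τ]. The walk exits at 0 or 125, with P(hit 125 first) = 65/125, so E[X_τ^2] = 125^2 · 65/125 + 0 = 8125. Thus E[τ] = E[X_τ^2] − E[M_τ] = 8125 − 4225 = 3900 = 65(125 − 65) = 3900.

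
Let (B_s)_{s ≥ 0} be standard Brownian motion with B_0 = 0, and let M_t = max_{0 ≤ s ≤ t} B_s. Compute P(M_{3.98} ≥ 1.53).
P(M_{3.98} ≥ 1.53) = 2·P(B_{3.98} ≥ 1.53) = 2(1 − Φ(1.53/√3.98)) ≈ 0.4431

By the reflection principle for Brownian motion, P(M_t ≥ a) = 2 · P(B_t ≥ a) for a ≥ 0. Since B_t ~ N(0, t), P(B_t ≥ 1.53) = 1 − Φ(1.53/√t) = 1 − Φ(1.53/√3.98) = 1 − Φ(0.7669). So
  P(M_{3.98} ≥ 1.53) = 2(1 − Φ(0.7669)) ≈ 0.4431.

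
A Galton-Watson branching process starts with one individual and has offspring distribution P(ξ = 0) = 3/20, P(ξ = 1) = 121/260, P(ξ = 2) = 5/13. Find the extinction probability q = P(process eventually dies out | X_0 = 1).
q = 39/100

The pgf is f(s) = 3/20 + 121/260·s + 5/13·s². The extinction probability q is the smallest fixed point of f in [0, 1]. Setting s = f(s):
  5/13·s² + (121/260 − 1)·s + 3/20 = 0
  5/13·s² − (3/20 + 5/13)·s + 3/20 = 0
which factors as (s − 1)·(5/13·s − 3/20) = 0, giving roots s = 1 and s = (3/20)/(5/13) = 39/100.
Mean offspring μ = 121/260 + 2·5/13 = 321/260 > 1 (supercritical), so q < 1. The extinction probability is the smaller root: q = (3/20)/(5/13) = 39/100.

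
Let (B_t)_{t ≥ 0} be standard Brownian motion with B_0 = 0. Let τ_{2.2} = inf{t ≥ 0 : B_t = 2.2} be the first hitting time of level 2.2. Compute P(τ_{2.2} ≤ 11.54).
P(τ_{2.2} ≤ 11.54) = 2(1 − Φ(2.2/√11.54)) = 2(1 − Φ(0.6476)) ≈ 0.5172

By the reflection principle for standard BM, P(τ_b ≤ t) = 2 · P(B_t ≥ b). Since B_t ~ N(0, t), P(B_t ≥ 2.2) = 1 − Φ(2.2/√t) = 1 − Φ(2.2/√11.54) = 1 − Φ(0.6476) ≈ 0.25862. Doubling: P(τ_{2.2} ≤ 11.54) ≈ 2 · 0.25862 = 0.51724 ≈ 0.5172.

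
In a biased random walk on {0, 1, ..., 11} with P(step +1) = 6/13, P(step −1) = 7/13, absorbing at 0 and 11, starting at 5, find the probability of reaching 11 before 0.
P(hit 11 before 0) = (1 − (7/6)^5) / (1 − (7/6)^11) = 421350336/1614529687

Let u_k denote P(reach 11 before 0 | start at k). Boundary: u_0 = 0, u_11 = 1. Recurrence: u_k = 6/13·u_{k+1} + 7/13·u_{k-1} for 1 ≤ k ≤ 10. Try u_k = A + B·r^k with r = q/p = (7/13)/(6/13) = 7/6. Substitution satisfies the recurrence; boundary conditions give:
  u_k = (1 − r^k) / (1 − r^N) = (1 − (7/6)^5) / (1 − (7/6)^11) = 421350336/1614529687.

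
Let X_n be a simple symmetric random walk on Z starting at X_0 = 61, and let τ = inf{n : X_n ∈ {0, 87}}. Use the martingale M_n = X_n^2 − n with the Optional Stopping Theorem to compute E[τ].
E[τ] = 1586

M_n = X_n^2 − n is a martingale (since E[X_{n+1}^2 | F_n] = X_n^2 + 1). By OST (τ has finite mean in a bounded region), E[M_τ] = E[M_0] = X_0^2 − 0 = 61^2 = 3721. Also E[M_τ] = E[X_τ^2] − E[τ]. The walk exits at 0 or 87, with P(hit 87 first) = 61/87, so E[X_τ^2] = 87^2 · 61/87 + 0 = 5307. Thus E[τ] = E[X_τ^2] − E[M_τ] = 5307 − 3721 = 1586 = 61(87 − 61) = 1586.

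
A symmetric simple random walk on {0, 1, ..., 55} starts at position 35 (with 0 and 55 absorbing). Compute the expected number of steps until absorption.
E[τ | X_0 = 35] = 700

Let v_k = E[τ | X_0 = k]. Boundary: v_0 = v_55 = 0. Recurrence: v_k = 1 + (v_{k-1} + v_{k+1})/2 for 1 ≤ k ≤ 54. The particular solution to v_k − (v_{k-1} + v_{k+1})/2 = 1 is v_k = −k^2. Adding homogeneous solution A + B k and matching boundaries gives v_k = k (55 − k). Substituting k = 35: v_35 = 35 · 20 = 700.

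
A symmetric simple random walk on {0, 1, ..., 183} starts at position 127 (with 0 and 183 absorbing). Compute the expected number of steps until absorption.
E[τ | X_0 = 127] = 7112

Let v_k = E[τ | X_0 = k]. Boundary: v_0 = v_183 = 0. Recurrence: v_k = 1 + (v_{k-1} + v_{k+1})/2 for 1 ≤ k ≤ 182. The particular solution to v_k − (v_{k-1} + v_{k+1})/2 = 1 is v_k = −k^2. Adding homogeneous solution A + B k and matching boundaries gives v_k = k (183 − k). Substituting k = 127: v_127 = 127 · 56 = 7112.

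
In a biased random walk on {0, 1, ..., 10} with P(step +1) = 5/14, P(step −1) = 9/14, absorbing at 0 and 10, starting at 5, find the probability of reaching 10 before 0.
P(hit 10 before 0) = (1 − (9/5)^5) / (1 − (9/5)^10) = 3125/62174

Let u_k denote P(reach 10 before 0 | start at k). Boundary: u_0 = 0, u_10 = 1. Recurrence: u_k = 5/14·u_{k+1} + 9/14·u_{k-1} for 1 ≤ k ≤ 9. Try u_k = A + B·r^k with r = q/p = (9/14)/(5/14) = 9/5. Substitution satisfies the recurrence; boundary conditions give:
  u_k = (1 − r^k) / (1 − r^N) = (1 − (9/5)^5) / (1 − (9/5)^10) = 3125/62174.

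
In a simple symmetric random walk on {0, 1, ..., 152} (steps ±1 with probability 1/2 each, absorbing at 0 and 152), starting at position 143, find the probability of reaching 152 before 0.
P(hit 152 before 0) = 143/152

Let u_k = P(hit 152 before 0 | start at k). Then u_0 = 0, u_152 = 1, and u_k = u_{k-1}/2 + u_{k+1}/2 for 1 ≤ k ≤ 151. This harmonic recurrence is solved by u_k = k/152, giving u_143 = 143/152.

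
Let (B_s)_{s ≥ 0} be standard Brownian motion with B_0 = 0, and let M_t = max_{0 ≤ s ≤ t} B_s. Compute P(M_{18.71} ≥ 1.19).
P(M_{18.71} ≥ 1.19) = 2·P(B_{18.71} ≥ 1.19) = 2(1 − Φ(1.19/√18.71)) ≈ 0.7832

By the reflection principle for Brownian motion, P(M_t ≥ a) = 2 · P(B_t ≥ a) for a ≥ 0. Since B_t ~ N(0, t), P(B_t ≥ 1.19) = 1 − Φ(1.19/√t) = 1 − Φ(1.19/√18.71) = 1 − Φ(0.2751). So
  P(M_{18.71} ≥ 1.19) = 2(1 − Φ(0.2751)) ≈ 0.7832.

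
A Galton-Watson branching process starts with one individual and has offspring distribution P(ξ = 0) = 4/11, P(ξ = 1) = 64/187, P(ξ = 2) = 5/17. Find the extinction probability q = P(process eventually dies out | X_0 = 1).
q = 1

Mean offspring μ = 0·4/11 + 1·64/187 + 2·5/17 = 174/187 ≤ 1. For μ ≤ 1 with offspring not concentrated at 1, the Galton-Watson process goes extinct almost surely, so q = 1.
(Algebraic check: The pgf is f(s) = 4/11 + 64/187·s + 5/17·s². The extinction probability q is the smallest fixed point of f in [0, 1]. Setting s = f(s):
  5/17·s² + (64/187 − 1)·s + 4/11 = 0
  5/17·s² − (4/11 + 5/17)·s + 4/11 = 0
which factors as (s − 1)·(5/17·s − 4/11) = 0, giving roots s = 1 and s = (4/11)/(5/17) = 68/55. Since 68/55 ≥ 1, the smallest root in [0, 1] is s = 1.)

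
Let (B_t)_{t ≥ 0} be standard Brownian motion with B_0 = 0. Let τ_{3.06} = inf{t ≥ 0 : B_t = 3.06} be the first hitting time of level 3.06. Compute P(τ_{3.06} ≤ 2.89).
P(τ_{3.06} ≤ 2.89) = 2(1 − Φ(3.06/√2.89)) = 2(1 − Φ(1.8000)) ≈ 0.0719

By the reflection principle for standard BM, P(τ_b ≤ t) = 2 · P(B_t ≥ b). Since B_t ~ N(0, t), P(B_t ≥ 3.06) = 1 − Φ(3.06/√t) = 1 − Φ(3.06/√2.89) = 1 − Φ(1.8000) ≈ 0.03593. Doubling: P(τ_{3.06} ≤ 2.89) ≈ 2 · 0.03593 = 0.07186 ≈ 0.0719.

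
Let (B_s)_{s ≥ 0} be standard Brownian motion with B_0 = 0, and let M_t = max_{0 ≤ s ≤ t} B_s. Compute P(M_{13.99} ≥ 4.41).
P(M_{13.99} ≥ 4.41) = 2·P(B_{13.99} ≥ 4.41) = 2(1 − Φ(4.41/√13.99)) ≈ 0.2384

By the reflection principle for Brownian motion, P(M_t ≥ a) = 2 · P(B_t ≥ a) for a ≥ 0. Since B_t ~ N(0, t), P(B_t ≥ 4.41) = 1 − Φ(4.41/√t) = 1 − Φ(4.41/√13.99) = 1 − Φ(1.1790). So
  P(M_{13.99} ≥ 4.41) = 2(1 − Φ(1.1790)) ≈ 0.2384.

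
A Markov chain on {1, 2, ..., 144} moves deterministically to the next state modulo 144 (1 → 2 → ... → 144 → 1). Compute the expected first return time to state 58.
E[T_58 | X_0 = 58] = 144

The chain cycles deterministically, so starting at state 58 it returns in exactly 144 steps. Equivalently, the stationary distribution is uniform π_j = 1/144 for every state j, so by Kac's formula E[T_58] = 1/π_58 = 144.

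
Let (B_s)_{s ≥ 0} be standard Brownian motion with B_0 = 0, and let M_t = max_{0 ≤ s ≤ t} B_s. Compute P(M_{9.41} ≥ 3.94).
P(M_{9.41} ≥ 3.94) = 2·P(B_{9.41} ≥ 3.94) = 2(1 − Φ(3.94/√9.41)) ≈ 0.1990

By the reflection principle for Brownian motion, P(M_t ≥ a) = 2 · P(B_t ≥ a) for a ≥ 0. Since B_t ~ N(0, t), P(B_t ≥ 3.94) = 1 − Φ(3.94/√t) = 1 − Φ(3.94/√9.41) = 1 − Φ(1.2844). So
  P(M_{9.41} ≥ 3.94) = 2(1 − Φ(1.2844)) ≈ 0.1990.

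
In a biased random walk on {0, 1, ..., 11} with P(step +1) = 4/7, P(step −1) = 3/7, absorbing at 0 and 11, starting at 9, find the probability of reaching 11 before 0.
P(hit 11 before 0) = (1 − (3/4)^9) / (1 − (3/4)^11) = 3879376/4017157

Let u_k denote P(reach 11 before 0 | start at k). Boundary: u_0 = 0, u_11 = 1. Recurrence: u_k = 4/7·u_{k+1} + 3/7·u_{k-1} for 1 ≤ k ≤ 10. Try u_k = A + B·r^k with r = q/p = (3/7)/(4/7) = 3/4. Substitution satisfies the recurrence; boundary conditions give:
  u_k = (1 − r^k) / (1 − r^N) = (1 − (3/4)^9) / (1 − (3/4)^11) = 3879376/4017157.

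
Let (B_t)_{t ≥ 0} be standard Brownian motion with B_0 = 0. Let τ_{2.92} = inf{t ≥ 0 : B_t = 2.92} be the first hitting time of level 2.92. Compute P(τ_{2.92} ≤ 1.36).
P(τ_{2.92} ≤ 1.36) = 2(1 − Φ(2.92/√1.36)) = 2(1 − Φ(2.5039)) ≈ 0.0123

By the reflection principle for standard BM, P(τ_b ≤ t) = 2 · P(B_t ≥ b). Since B_t ~ N(0, t), P(B_t ≥ 2.92) = 1 − Φ(2.92/√t) = 1 − Φ(2.92/√1.36) = 1 − Φ(2.5039) ≈ 0.00614. Doubling: P(τ_{2.92} ≤ 1.36) ≈ 2 · 0.00614 = 0.01228 ≈ 0.0123.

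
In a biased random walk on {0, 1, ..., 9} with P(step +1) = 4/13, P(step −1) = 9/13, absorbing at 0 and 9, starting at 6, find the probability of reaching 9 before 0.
P(hit 9 before 0) = (1 − (9/4)^6) / (1 − (9/4)^9) = 50752/582193

Let u_k denote P(reach 9 before 0 | start at k). Boundary: u_0 = 0, u_9 = 1. Recurrence: u_k = 4/13·u_{k+1} + 9/13·u_{k-1} for 1 ≤ k ≤ 8. Try u_k = A + B·r^k with r = q/p = (9/13)/(4/13) = 9/4. Substitution satisfies the recurrence; boundary conditions give:
  u_k = (1 − r^k) / (1 − r^N) = (1 − (9/4)^6) / (1 − (9/4)^9) = 50752/582193.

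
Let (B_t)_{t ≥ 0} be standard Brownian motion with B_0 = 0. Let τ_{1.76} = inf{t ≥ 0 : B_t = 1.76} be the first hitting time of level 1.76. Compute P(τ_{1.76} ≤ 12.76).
P(τ_{1.76} ≤ 12.76) = 2(1 − Φ(1.76/√12.76)) = 2(1 − Φ(0.4927)) ≈ 0.6222

By the reflection principle for standard BM, P(τ_b ≤ t) = 2 · P(B_t ≥ b). Since B_t ~ N(0, t), P(B_t ≥ 1.76) = 1 − Φ(1.76/√t) = 1 − Φ(1.76/√12.76) = 1 − Φ(0.4927) ≈ 0.31111. Doubling: P(τ_{1.76} ≤ 12.76) ≈ 2 · 0.31111 = 0.62222 ≈ 0.6222.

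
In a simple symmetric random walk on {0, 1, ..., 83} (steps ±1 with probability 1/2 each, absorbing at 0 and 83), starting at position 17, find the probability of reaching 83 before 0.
P(hit 83 before 0) = 17/83

Let u_k = P(hit 83 before 0 | start at k). Then u_0 = 0, u_83 = 1, and u_k = u_{k-1}/2 + u_{k+1}/2 for 1 ≤ k ≤ 82. This harmonic recurrence is solved by u_k = k/83, giving u_17 = 17/83.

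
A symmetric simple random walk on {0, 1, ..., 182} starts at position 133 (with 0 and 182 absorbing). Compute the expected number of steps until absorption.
E[τ | X_0 = 133] = 6517

Let v_k = E[τ | X_0 = k]. Boundary: v_0 = v_182 = 0. Recurrence: v_k = 1 + (v_{k-1} + v_{k+1})/2 for 1 ≤ k ≤ 181. The particular solution to v_k − (v_{k-1} + v_{k+1})/2 = 1 is v_k = −k^2. Adding homogeneous solution A + B k and matching boundaries gives v_k = k (182 − k). Substituting k = 133: v_133 = 133 · 49 = 6517.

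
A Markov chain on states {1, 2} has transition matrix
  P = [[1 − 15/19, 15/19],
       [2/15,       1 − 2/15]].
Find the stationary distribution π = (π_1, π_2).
π_1 = 38/263, π_2 = 225/263

Solve πP = π with π_1 + π_2 = 1. From πP = π: π_1 · (1 − 15/19) + π_2 · 2/15 = π_1 ⇒ π_2 · 2/15 = π_1 · 15/19 ⇒ π_2/π_1 = (15/19)/(2/15) = 225/38. Together with π_1 + π_2 = 1:
  π_1 = (2/15)/(15/19 + 2/15) = (2/15)/(263/285) = 38/263,
  π_2 = (15/19)/(15/19 + 2/15) = (15/19)/(263/285) = 225/263.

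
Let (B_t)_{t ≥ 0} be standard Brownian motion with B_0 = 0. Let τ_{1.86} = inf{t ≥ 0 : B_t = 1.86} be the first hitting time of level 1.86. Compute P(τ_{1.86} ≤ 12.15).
P(τ_{1.86} ≤ 12.15) = 2(1 − Φ(1.86/√12.15)) = 2(1 − Φ(0.5336)) ≈ 0.5936

By the reflection principle for standard BM, P(τ_b ≤ t) = 2 · P(B_t ≥ b). Since B_t ~ N(0, t), P(B_t ≥ 1.86) = 1 − Φ(1.86/√t) = 1 − Φ(1.86/√12.15) = 1 − Φ(0.5336) ≈ 0.29681. Doubling: P(τ_{1.86} ≤ 12.15) ≈ 2 · 0.29681 = 0.59362 ≈ 0.5936.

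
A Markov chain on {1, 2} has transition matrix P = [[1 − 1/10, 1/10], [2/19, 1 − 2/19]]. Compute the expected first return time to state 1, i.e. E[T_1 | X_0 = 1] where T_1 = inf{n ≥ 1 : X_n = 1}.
E[T_1 | X_0 = 1] = 1/π_1 = 39/20

For an irreducible recurrent Markov chain with stationary distribution π, E[T_i | X_0 = i] = 1/π_i (Kac's formula). Here π_1 = (2/19)/(1/10 + 2/19) = (2/19)/(39/190) = 20/39, so E[T_1 | X_0 = 1] = 1/π_1 = (1/10 + 2/19)/(2/19) = (39/190)/(2/19) = 39/20.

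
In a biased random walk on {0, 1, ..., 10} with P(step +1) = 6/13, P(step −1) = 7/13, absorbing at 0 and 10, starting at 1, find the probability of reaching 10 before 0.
P(hit 10 before 0) = (1 − (7/6)^1) / (1 − (7/6)^10) = 10077696/222009073

Let u_k denote P(reach 10 before 0 | start at k). Boundary: u_0 = 0, u_10 = 1. Recurrence: u_k = 6/13·u_{k+1} + 7/13·u_{k-1} for 1 ≤ k ≤ 9. Try u_k = A + B·r^k with r = q/p = (7/13)/(6/13) = 7/6. Substitution satisfies the recurrence; boundary conditions give:
  u_k = (1 − r^k) / (1 − r^N) = (1 − (7/6)^1) / (1 − (7/6)^10) = 10077696/222009073.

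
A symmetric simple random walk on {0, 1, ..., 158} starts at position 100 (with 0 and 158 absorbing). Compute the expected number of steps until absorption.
E[τ | X_0 = 100] = 5800

Let v_k = E[τ | X_0 = k]. Boundary: v_0 = v_158 = 0. Recurrence: v_k = 1 + (v_{k-1} + v_{k+1})/2 for 1 ≤ k ≤ 157. The particular solution to v_k − (v_{k-1} + v_{k+1})/2 = 1 is v_k = −k^2. Adding homogeneous solution A + B k and matching boundaries gives v_k = k (158 − k). Substituting k = 100: v_100 = 100 · 58 = 5800.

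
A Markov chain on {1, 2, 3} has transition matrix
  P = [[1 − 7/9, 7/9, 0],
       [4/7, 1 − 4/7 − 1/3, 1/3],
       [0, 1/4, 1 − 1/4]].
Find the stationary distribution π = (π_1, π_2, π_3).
π = (108/451, 147/451, 196/451)

This is a birth-death chain on three states, which satisfies detailed balance: π_1 · P_{12} = π_2 · P_{21} and π_2 · P_{23} = π_3 · P_{32}.
From π_1 · 7/9 = π_2 · 4/7: π_2/π_1 = (7/9)/(4/7) = 49/36.
From π_2 · 1/3 = π_3 · 1/4: π_3/π_2 = (1/3)/(1/4) = 4/3.
Take π_1 proportional to 1; then unnormalized π = (1, 49/36, 49/27). Normalize by dividing by the sum 451/108:
  π = (108/451, 147/451, 196/451).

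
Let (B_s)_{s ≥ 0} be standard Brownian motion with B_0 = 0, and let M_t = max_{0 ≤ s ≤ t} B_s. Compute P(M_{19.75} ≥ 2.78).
P(M_{19.75} ≥ 2.78) = 2·P(B_{19.75} ≥ 2.78) = 2(1 − Φ(2.78/√19.75)) ≈ 0.5316

By the reflection principle for Brownian motion, P(M_t ≥ a) = 2 · P(B_t ≥ a) for a ≥ 0. Since B_t ~ N(0, t), P(B_t ≥ 2.78) = 1 − Φ(2.78/√t) = 1 − Φ(2.78/√19.75) = 1 − Φ(0.6255). So
  P(M_{19.75} ≥ 2.78) = 2(1 − Φ(0.6255)) ≈ 0.5316.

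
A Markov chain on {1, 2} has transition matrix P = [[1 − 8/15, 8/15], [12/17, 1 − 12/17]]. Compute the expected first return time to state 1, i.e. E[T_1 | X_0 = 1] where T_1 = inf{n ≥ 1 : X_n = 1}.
E[T_1 | X_0 = 1] = 1/π_1 = 79/45

For an irreducible recurrent Markov chain with stationary distribution π, E[T_i | X_0 = i] = 1/π_i (Kac's formula). Here π_1 = (12/17)/(8/15 + 12/17) = (12/17)/(316/255) = 45/79, so E[T_1 | X_0 = 1] = 1/π_1 = (8/15 + 12/17)/(12/17) = (316/255)/(12/17) = 79/45.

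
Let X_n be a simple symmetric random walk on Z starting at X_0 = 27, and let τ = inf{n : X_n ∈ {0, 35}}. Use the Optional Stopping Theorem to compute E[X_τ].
E[X_τ] = 27

X_n is a martingale and τ is a bounded-mean stopping time (indeed τ is finite a.s. with bounded expectation since the walk is in a bounded region). By the OST, E[X_τ] = E[X_0] = 27. Equivalently: E[X_τ] = 35 · P(hit 35 first) + 0 · P(hit 0 first) = 35 · (27/35) = 27.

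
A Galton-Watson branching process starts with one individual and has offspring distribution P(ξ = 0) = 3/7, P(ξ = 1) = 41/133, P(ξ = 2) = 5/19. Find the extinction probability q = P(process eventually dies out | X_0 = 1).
q = 1

Mean offspring μ = 0·3/7 + 1·41/133 + 2·5/19 = 111/133 ≤ 1. For μ ≤ 1 with offspring not concentrated at 1, the Galton-Watson process goes extinct almost surely, so q = 1.
(Algebraic check: The pgf is f(s) = 3/7 + 41/133·s + 5/19·s². The extinction probability q is the smallest fixed point of f in [0, 1]. Setting s = f(s):
  5/19·s² + (41/133 − 1)·s + 3/7 = 0
  5/19·s² − (3/7 + 5/19)·s + 3/7 = 0
which factors as (s − 1)·(5/19·s − 3/7) = 0, giving roots s = 1 and s = (3/7)/(5/19) = 57/35. Since 57/35 ≥ 1, the smallest root in [0, 1] is s = 1.)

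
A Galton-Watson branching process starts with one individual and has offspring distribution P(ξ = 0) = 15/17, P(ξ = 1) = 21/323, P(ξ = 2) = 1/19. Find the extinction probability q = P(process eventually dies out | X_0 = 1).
q = 1

Mean offspring μ = 0·15/17 + 1·21/323 + 2·1/19 = 55/323 ≤ 1. For μ ≤ 1 with offspring not concentrated at 1, the Galton-Watson process goes extinct almost surely, so q = 1.
(Algebraic check: The pgf is f(s) = 15/17 + 21/323·s + 1/19·s². The extinction probability q is the smallest fixed point of f in [0, 1]. Setting s = f(s):
  1/19·s² + (21/323 − 1)·s + 15/17 = 0
  1/19·s² − (15/17 + 1/19)·s + 15/17 = 0
which factors as (s − 1)·(1/19·s − 15/17) = 0, giving roots s = 1 and s = (15/17)/(1/19) = 285/17. Since 285/17 ≥ 1, the smallest root in [0, 1] is s = 1.)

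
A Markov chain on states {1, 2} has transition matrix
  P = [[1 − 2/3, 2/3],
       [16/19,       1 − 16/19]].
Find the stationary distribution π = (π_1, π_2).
π_1 = 24/43, π_2 = 19/43

Solve πP = π with π_1 + π_2 = 1. From πP = π: π_1 · (1 − 2/3) + π_2 · 16/19 = π_1 ⇒ π_2 · 16/19 = π_1 · 2/3 ⇒ π_2/π_1 = (2/3)/(16/19) = 19/24. Together with π_1 + π_2 = 1:
  π_1 = (16/19)/(2/3 + 16/19) = (16/19)/(86/57) = 24/43,
  π_2 = (2/3)/(2/3 + 16/19) = (2/3)/(86/57) = 19/43.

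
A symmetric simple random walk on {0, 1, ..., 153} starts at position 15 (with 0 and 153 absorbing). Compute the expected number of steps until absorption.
E[τ | X_0 = 15] = 2070

Let v_k = E[τ | X_0 = k]. Boundary: v_0 = v_153 = 0. Recurrence: v_k = 1 + (v_{k-1} + v_{k+1})/2 for 1 ≤ k ≤ 152. The particular solution to v_k − (v_{k-1} + v_{k+1})/2 = 1 is v_k = −k^2. Adding homogeneous solution A + B k and matching boundaries gives v_k = k (153 − k). Substituting k = 15: v_15 = 15 · 138 = 2070.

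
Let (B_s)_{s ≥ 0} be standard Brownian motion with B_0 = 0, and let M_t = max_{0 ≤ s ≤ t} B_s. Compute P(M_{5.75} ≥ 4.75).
P(M_{5.75} ≥ 4.75) = 2·P(B_{5.75} ≥ 4.75) = 2(1 − Φ(4.75/√5.75)) ≈ 0.0476

By the reflection principle for Brownian motion, P(M_t ≥ a) = 2 · P(B_t ≥ a) for a ≥ 0. Since B_t ~ N(0, t), P(B_t ≥ 4.75) = 1 − Φ(4.75/√t) = 1 − Φ(4.75/√5.75) = 1 − Φ(1.9809). So
  P(M_{5.75} ≥ 4.75) = 2(1 − Φ(1.9809)) ≈ 0.0476.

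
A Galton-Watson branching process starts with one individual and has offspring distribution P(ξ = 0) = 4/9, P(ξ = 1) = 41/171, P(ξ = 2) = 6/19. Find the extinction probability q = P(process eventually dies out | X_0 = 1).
q = 1

Mean offspring μ = 0·4/9 + 1·41/171 + 2·6/19 = 149/171 ≤ 1. For μ ≤ 1 with offspring not concentrated at 1, the Galton-Watson process goes extinct almost surely, so q = 1.
(Algebraic check: The pgf is f(s) = 4/9 + 41/171·s + 6/19·s². The extinction probability q is the smallest fixed point of f in [0, 1]. Setting s = f(s):
  6/19·s² + (41/171 − 1)·s + 4/9 = 0
  6/19·s² − (4/9 + 6/19)·s + 4/9 = 0
which factors as (s − 1)·(6/19·s − 4/9) = 0, giving roots s = 1 and s = (4/9)/(6/19) = 38/27. Since 38/27 ≥ 1, the smallest root in [0, 1] is s = 1.)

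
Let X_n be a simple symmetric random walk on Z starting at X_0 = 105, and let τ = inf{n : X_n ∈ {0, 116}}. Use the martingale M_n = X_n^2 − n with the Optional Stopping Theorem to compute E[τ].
E[τ] = 1155

M_n = X_n^2 − n is a martingale (since E[X_{n+1}^2 | F_n] = X_n^2 + 1). By OST (τ has finite mean in a bounded region), E[M_τ] = E[M_0] = X_0^2 − 0 = 105^2 = 11025. Also E[M_τ] = E[X_τ^2] − E[τ]. The walk exits at 0 or 116, with P(hit 116 first) = 105/116, so E[X_τ^2] = 116^2 · 105/116 + 0 = 12180. Thus E[τ] = E[X_τ^2] − E[M_τ] = 12180 − 11025 = 1155 = 105(116 − 105) = 1155.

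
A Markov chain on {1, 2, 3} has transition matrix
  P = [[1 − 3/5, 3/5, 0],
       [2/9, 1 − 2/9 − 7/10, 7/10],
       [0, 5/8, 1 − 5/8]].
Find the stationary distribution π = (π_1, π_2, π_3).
π = (250/1681, 675/1681, 756/1681)

This is a birth-death chain on three states, which satisfies detailed balance: π_1 · P_{12} = π_2 · P_{21} and π_2 · P_{23} = π_3 · P_{32}.
From π_1 · 3/5 = π_2 · 2/9: π_2/π_1 = (3/5)/(2/9) = 27/10.
From π_2 · 7/10 = π_3 · 5/8: π_3/π_2 = (7/10)/(5/8) = 28/25.
Take π_1 proportional to 1; then unnormalized π = (1, 27/10, 378/125). Normalize by dividing by the sum 1681/250:
  π = (250/1681, 675/1681, 756/1681).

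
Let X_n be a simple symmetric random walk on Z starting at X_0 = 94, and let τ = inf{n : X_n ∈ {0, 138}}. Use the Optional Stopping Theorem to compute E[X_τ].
E[X_τ] = 94

X_n is a martingale and τ is a bounded-mean stopping time (indeed τ is finite a.s. with bounded expectation since the walk is in a bounded region). By the OST, E[X_τ] = E[X_0] = 94. Equivalently: E[X_τ] = 138 · P(hit 138 first) + 0 · P(hit 0 first) = 138 · (94/138) = 94.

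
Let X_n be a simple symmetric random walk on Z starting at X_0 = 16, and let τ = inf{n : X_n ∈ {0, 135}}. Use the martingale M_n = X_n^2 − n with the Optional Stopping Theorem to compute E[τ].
E[τ] = 1904

M_n = X_n^2 − n is a martingale (since E[X_{n+1}^2 | F_n] = X_n^2 + 1). By OST (τ has finite mean in a bounded region), E[M_τ] = E[M_0] = X_0^2 − 0 = 16^2 = 256. Also E[M_τ] = E[X_τ^2] − E[τ]. The walk exits at 0 or 135, with P(hit 135 first) = 16/135, so E[X_τ^2] = 135^2 · 16/135 + 0 = 2160. Thus E[τ] = E[X_τ^2] − E[M_τ] = 2160 − 256 = 1904 = 16(135 − 16) = 1904.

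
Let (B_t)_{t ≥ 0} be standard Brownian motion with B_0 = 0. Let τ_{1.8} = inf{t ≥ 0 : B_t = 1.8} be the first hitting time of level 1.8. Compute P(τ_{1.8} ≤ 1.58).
P(τ_{1.8} ≤ 1.58) = 2(1 − Φ(1.8/√1.58)) = 2(1 − Φ(1.4320)) ≈ 0.1521

By the reflection principle for standard BM, P(τ_b ≤ t) = 2 · P(B_t ≥ b). Since B_t ~ N(0, t), P(B_t ≥ 1.8) = 1 − Φ(1.8/√t) = 1 − Φ(1.8/√1.58) = 1 − Φ(1.4320) ≈ 0.07607. Doubling: P(τ_{1.8} ≤ 1.58) ≈ 2 · 0.07607 = 0.15214 ≈ 0.1521.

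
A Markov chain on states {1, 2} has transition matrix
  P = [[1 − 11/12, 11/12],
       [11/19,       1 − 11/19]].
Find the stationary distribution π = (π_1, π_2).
π_1 = 12/31, π_2 = 19/31

Solve πP = π with π_1 + π_2 = 1. From πP = π: π_1 · (1 − 11/12) + π_2 · 11/19 = π_1 ⇒ π_2 · 11/19 = π_1 · 11/12 ⇒ π_2/π_1 = (11/12)/(11/19) = 19/12. Together with π_1 + π_2 = 1:
  π_1 = (11/19)/(11/12 + 11/19) = (11/19)/(341/228) = 12/31,
  π_2 = (11/12)/(11/12 + 11/19) = (11/12)/(341/228) = 19/31.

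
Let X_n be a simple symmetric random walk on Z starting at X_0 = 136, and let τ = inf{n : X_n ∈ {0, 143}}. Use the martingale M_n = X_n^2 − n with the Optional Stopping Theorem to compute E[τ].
E[τ] = 952

M_n = X_n^2 − n is a martingale (since E[X_{n+1}^2 | F_n] = X_n^2 + 1). By OST (τ has finite mean in a bounded region), E[M_τ] = E[M_0] = X_0^2 − 0 = 136^2 = 18496. Also E[M_τ] = E[X_τ^2] − E[τ]. The walk exits at 0 or 143, with P(hit 143 first) = 136/143, so E[X_τ^2] = 143^2 · 136/143 + 0 = 19448. Thus E[τ] = E[X_τ^2] − E[M_τ] = 19448 − 18496 = 952 = 136(143 − 136) = 952.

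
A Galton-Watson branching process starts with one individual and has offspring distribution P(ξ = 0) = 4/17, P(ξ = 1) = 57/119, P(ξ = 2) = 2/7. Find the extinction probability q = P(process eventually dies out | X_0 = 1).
q = 14/17

The pgf is f(s) = 4/17 + 57/119·s + 2/7·s². The extinction probability q is the smallest fixed point of f in [0, 1]. Setting s = f(s):
  2/7·s² + (57/119 − 1)·s + 4/17 = 0
  2/7·s² − (4/17 + 2/7)·s + 4/17 = 0
which factors as (s − 1)·(2/7·s − 4/17) = 0, giving roots s = 1 and s = (4/17)/(2/7) = 14/17.
Mean offspring μ = 57/119 + 2·2/7 = 125/119 > 1 (supercritical), so q < 1. The extinction probability is the smaller root: q = (4/17)/(2/7) = 14/17.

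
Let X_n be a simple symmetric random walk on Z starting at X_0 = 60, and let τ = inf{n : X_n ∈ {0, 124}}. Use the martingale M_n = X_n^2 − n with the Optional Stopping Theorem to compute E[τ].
E[τ] = 3840

M_n = X_n^2 − n is a martingale (since E[X_{n+1}^2 | F_n] = X_n^2 + 1). By OST (τ has finite mean in a bounded region), E[M_τ] = E[M_0] = X_0^2 − 0 = 60^2 = 3600. Also E[M_τ] = E[X_τ^2] − E[τ]. The walk exits at 0 or 124, with P(hit 124 first) = 60/124, so E[X_τ^2] = 124^2 · 60/124 + 0 = 7440. Thus E[τ] = E[X_τ^2] − E[M_τ] = 7440 − 3600 = 3840 = 60(124 − 60) = 3840.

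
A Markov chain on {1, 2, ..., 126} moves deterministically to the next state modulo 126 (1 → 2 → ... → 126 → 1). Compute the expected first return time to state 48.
E[T_48 | X_0 = 48] = 126

The chain cycles deterministically, so starting at state 48 it returns in exactly 126 steps. Equivalently, the stationary distribution is uniform π_j = 1/126 for every state j, so by Kac's formula E[T_48] = 1/π_48 = 126.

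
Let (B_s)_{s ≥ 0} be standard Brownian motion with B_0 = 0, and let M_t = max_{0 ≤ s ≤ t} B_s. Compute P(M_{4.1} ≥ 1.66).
P(M_{4.1} ≥ 1.66) = 2·P(B_{4.1} ≥ 1.66) = 2(1 − Φ(1.66/√4.1)) ≈ 0.4123

By the reflection principle for Brownian motion, P(M_t ≥ a) = 2 · P(B_t ≥ a) for a ≥ 0. Since B_t ~ N(0, t), P(B_t ≥ 1.66) = 1 − Φ(1.66/√t) = 1 − Φ(1.66/√4.1) = 1 − Φ(0.8198). So
  P(M_{4.1} ≥ 1.66) = 2(1 − Φ(0.8198)) ≈ 0.4123.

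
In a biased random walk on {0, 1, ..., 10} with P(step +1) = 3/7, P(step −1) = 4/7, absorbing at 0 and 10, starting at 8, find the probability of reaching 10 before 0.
P(hit 10 before 0) = (1 − (4/3)^8) / (1 − (4/3)^10) = 75825/141361

Let u_k denote P(reach 10 before 0 | start at k). Boundary: u_0 = 0, u_10 = 1. Recurrence: u_k = 3/7·u_{k+1} + 4/7·u_{k-1} for 1 ≤ k ≤ 9. Try u_k = A + B·r^k with r = q/p = (4/7)/(3/7) = 4/3. Substitution satisfies the recurrence; boundary conditions give:
  u_k = (1 − r^k) / (1 − r^N) = (1 − (4/3)^8) / (1 − (4/3)^10) = 75825/141361.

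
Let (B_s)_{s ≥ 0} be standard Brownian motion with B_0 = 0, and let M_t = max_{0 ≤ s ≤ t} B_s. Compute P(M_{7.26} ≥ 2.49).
P(M_{7.26} ≥ 2.49) = 2·P(B_{7.26} ≥ 2.49) = 2(1 − Φ(2.49/√7.26)) ≈ 0.3554

By the reflection principle for Brownian motion, P(M_t ≥ a) = 2 · P(B_t ≥ a) for a ≥ 0. Since B_t ~ N(0, t), P(B_t ≥ 2.49) = 1 − Φ(2.49/√t) = 1 − Φ(2.49/√7.26) = 1 − Φ(0.9241). So
  P(M_{7.26} ≥ 2.49) = 2(1 − Φ(0.9241)) ≈ 0.3554.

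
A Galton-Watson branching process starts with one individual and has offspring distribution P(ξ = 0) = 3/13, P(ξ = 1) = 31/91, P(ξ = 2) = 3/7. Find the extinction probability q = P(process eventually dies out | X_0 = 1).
q = 7/13

The pgf is f(s) = 3/13 + 31/91·s + 3/7·s². The extinction probability q is the smallest fixed point of f in [0, 1]. Setting s = f(s):
  3/7·s² + (31/91 − 1)·s + 3/13 = 0
  3/7·s² − (3/13 + 3/7)·s + 3/13 = 0
which factors as (s − 1)·(3/7·s − 3/13) = 0, giving roots s = 1 and s = (3/13)/(3/7) = 7/13.
Mean offspring μ = 31/91 + 2·3/7 = 109/91 > 1 (supercritical), so q < 1. The extinction probability is the smaller root: q = (3/13)/(3/7) = 7/13.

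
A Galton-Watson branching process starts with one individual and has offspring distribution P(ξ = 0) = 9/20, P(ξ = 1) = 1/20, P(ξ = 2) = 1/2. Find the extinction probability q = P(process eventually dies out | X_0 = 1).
q = 9/10

The pgf is f(s) = 9/20 + 1/20·s + 1/2·s². The extinction probability q is the smallest fixed point of f in [0, 1]. Setting s = f(s):
  1/2·s² + (1/20 − 1)·s + 9/20 = 0
  1/2·s² − (9/20 + 1/2)·s + 9/20 = 0
which factors as (s − 1)·(1/2·s − 9/20) = 0, giving roots s = 1 and s = (9/20)/(1/2) = 9/10.
Mean offspring μ = 1/20 + 2·1/2 = 21/20 > 1 (supercritical), so q < 1. The extinction probability is the smaller root: q = (9/20)/(1/2) = 9/10.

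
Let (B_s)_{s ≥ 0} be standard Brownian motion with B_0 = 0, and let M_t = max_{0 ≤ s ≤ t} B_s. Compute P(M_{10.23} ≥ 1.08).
P(M_{10.23} ≥ 1.08) = 2·P(B_{10.23} ≥ 1.08) = 2(1 − Φ(1.08/√10.23)) ≈ 0.7356

By the reflection principle for Brownian motion, P(M_t ≥ a) = 2 · P(B_t ≥ a) for a ≥ 0. Since B_t ~ N(0, t), P(B_t ≥ 1.08) = 1 − Φ(1.08/√t) = 1 − Φ(1.08/√10.23) = 1 − Φ(0.3377). So
  P(M_{10.23} ≥ 1.08) = 2(1 − Φ(0.3377)) ≈ 0.7356.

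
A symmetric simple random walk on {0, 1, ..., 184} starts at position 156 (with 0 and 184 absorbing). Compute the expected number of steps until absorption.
E[τ | X_0 = 156] = 4368

Let v_k = E[τ | X_0 = k]. Boundary: v_0 = v_184 = 0. Recurrence: v_k = 1 + (v_{k-1} + v_{k+1})/2 for 1 ≤ k ≤ 183. The particular solution to v_k − (v_{k-1} + v_{k+1})/2 = 1 is v_k = −k^2. Adding homogeneous solution A + B k and matching boundaries gives v_k = k (184 − k). Substituting k = 156: v_156 = 156 · 28 = 4368.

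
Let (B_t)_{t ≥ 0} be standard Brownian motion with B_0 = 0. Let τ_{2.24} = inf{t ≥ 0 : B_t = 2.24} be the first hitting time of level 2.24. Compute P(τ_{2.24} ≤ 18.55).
P(τ_{2.24} ≤ 18.55) = 2(1 − Φ(2.24/√18.55)) = 2(1 − Φ(0.5201)) ≈ 0.6030

By the reflection principle for standard BM, P(τ_b ≤ t) = 2 · P(B_t ≥ b). Since B_t ~ N(0, t), P(B_t ≥ 2.24) = 1 − Φ(2.24/√t) = 1 − Φ(2.24/√18.55) = 1 − Φ(0.5201) ≈ 0.30150. Doubling: P(τ_{2.24} ≤ 18.55) ≈ 2 · 0.30150 = 0.60300 ≈ 0.6030.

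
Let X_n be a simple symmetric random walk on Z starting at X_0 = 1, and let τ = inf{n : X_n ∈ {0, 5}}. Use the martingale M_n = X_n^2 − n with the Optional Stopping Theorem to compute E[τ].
E[τ] = 4

M_n = X_n^2 − n is a martingale (since E[X_{n+1}^2 | F_n] = X_n^2 + 1). By OST (τ has finite mean in a bounded region), E[M_τ] = E[M_0] = X_0^2 − 0 = 1^2 = 1. Also E[M_τ] = E[X_τ^2] − E[τ]. The walk exits at 0 or 5, with P(hit 5 first) = 1/5, so E[X_τ^2] = 5^2 · 1/5 + 0 = 5. Thus E[τ] = E[X_τ^2] − E[M_τ] = 5 − 1 = 4 = 1(5 − 1) = 4.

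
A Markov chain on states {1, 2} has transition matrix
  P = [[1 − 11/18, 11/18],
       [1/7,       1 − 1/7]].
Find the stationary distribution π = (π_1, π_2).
π_1 = 18/95, π_2 = 77/95

Solve πP = π with π_1 + π_2 = 1. From πP = π: π_1 · (1 − 11/18) + π_2 · 1/7 = π_1 ⇒ π_2 · 1/7 = π_1 · 11/18 ⇒ π_2/π_1 = (11/18)/(1/7) = 77/18. Together with π_1 + π_2 = 1:
  π_1 = (1/7)/(11/18 + 1/7) = (1/7)/(95/126) = 18/95,
  π_2 = (11/18)/(11/18 + 1/7) = (11/18)/(95/126) = 77/95.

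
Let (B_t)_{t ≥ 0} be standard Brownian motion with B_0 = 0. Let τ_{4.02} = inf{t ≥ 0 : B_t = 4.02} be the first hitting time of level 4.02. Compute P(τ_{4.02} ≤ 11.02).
P(τ_{4.02} ≤ 11.02) = 2(1 − Φ(4.02/√11.02)) = 2(1 − Φ(1.2110)) ≈ 0.2259

By the reflection principle for standard BM, P(τ_b ≤ t) = 2 · P(B_t ≥ b). Since B_t ~ N(0, t), P(B_t ≥ 4.02) = 1 − Φ(4.02/√t) = 1 − Φ(4.02/√11.02) = 1 − Φ(1.2110) ≈ 0.11295. Doubling: P(τ_{4.02} ≤ 11.02) ≈ 2 · 0.11295 = 0.22590 ≈ 0.2259.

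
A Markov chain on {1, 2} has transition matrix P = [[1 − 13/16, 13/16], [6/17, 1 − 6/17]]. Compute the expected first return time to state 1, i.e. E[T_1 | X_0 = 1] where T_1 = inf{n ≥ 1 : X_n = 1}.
E[T_1 | X_0 = 1] = 1/π_1 = 317/96

For an irreducible recurrent Markov chain with stationary distribution π, E[T_i | X_0 = i] = 1/π_i (Kac's formula). Here π_1 = (6/17)/(13/16 + 6/17) = (6/17)/(317/272) = 96/317, so E[T_1 | X_0 = 1] = 1/π_1 = (13/16 + 6/17)/(6/17) = (317/272)/(6/17) = 317/96.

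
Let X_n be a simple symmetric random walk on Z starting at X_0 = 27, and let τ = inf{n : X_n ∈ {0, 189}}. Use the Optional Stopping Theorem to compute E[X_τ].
E[X_τ] = 27

X_n is a martingale and τ is a bounded-mean stopping time (indeed τ is finite a.s. with bounded expectation since the walk is in a bounded region). By the OST, E[X_τ] = E[X_0] = 27. Equivalently: E[X_τ] = 189 · P(hit 189 first) + 0 · P(hit 0 first) = 189 · (27/189) = 27.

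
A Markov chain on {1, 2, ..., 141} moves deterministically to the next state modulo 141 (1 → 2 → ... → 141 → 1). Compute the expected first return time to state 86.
E[T_86 | X_0 = 86] = 141

The chain cycles deterministically, so starting at state 86 it returns in exactly 141 steps. Equivalently, the stationary distribution is uniform π_j = 1/141 for every state j, so by Kac's formula E[T_86] = 1/π_86 = 141.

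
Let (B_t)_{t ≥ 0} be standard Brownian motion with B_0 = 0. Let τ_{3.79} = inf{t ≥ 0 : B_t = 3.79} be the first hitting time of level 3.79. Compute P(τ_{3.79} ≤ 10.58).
P(τ_{3.79} ≤ 10.58) = 2(1 − Φ(3.79/√10.58)) = 2(1 − Φ(1.1652)) ≈ 0.2439

By the reflection principle for standard BM, P(τ_b ≤ t) = 2 · P(B_t ≥ b). Since B_t ~ N(0, t), P(B_t ≥ 3.79) = 1 − Φ(3.79/√t) = 1 − Φ(3.79/√10.58) = 1 − Φ(1.1652) ≈ 0.12197. Doubling: P(τ_{3.79} ≤ 10.58) ≈ 2 · 0.12197 = 0.24394 ≈ 0.2439.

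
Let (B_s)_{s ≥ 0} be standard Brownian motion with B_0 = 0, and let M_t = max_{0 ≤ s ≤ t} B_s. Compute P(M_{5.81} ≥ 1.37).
P(M_{5.81} ≥ 1.37) = 2·P(B_{5.81} ≥ 1.37) = 2(1 − Φ(1.37/√5.81)) ≈ 0.5698

By the reflection principle for Brownian motion, P(M_t ≥ a) = 2 · P(B_t ≥ a) for a ≥ 0. Since B_t ~ N(0, t), P(B_t ≥ 1.37) = 1 − Φ(1.37/√t) = 1 − Φ(1.37/√5.81) = 1 − Φ(0.5684). So
  P(M_{5.81} ≥ 1.37) = 2(1 − Φ(0.5684)) ≈ 0.5698.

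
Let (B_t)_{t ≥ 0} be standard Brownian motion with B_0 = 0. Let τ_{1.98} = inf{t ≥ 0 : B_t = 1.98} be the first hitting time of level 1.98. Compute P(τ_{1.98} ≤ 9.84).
P(τ_{1.98} ≤ 9.84) = 2(1 − Φ(1.98/√9.84)) = 2(1 − Φ(0.6312)) ≈ 0.5279

By the reflection principle for standard BM, P(τ_b ≤ t) = 2 · P(B_t ≥ b). Since B_t ~ N(0, t), P(B_t ≥ 1.98) = 1 − Φ(1.98/√t) = 1 − Φ(1.98/√9.84) = 1 − Φ(0.6312) ≈ 0.26395. Doubling: P(τ_{1.98} ≤ 9.84) ≈ 2 · 0.26395 = 0.52790 ≈ 0.5279.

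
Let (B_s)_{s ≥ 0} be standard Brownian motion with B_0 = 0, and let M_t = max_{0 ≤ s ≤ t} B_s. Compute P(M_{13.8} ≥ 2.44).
P(M_{13.8} ≥ 2.44) = 2·P(B_{13.8} ≥ 2.44) = 2(1 − Φ(2.44/√13.8)) ≈ 0.5113

By the reflection principle for Brownian motion, P(M_t ≥ a) = 2 · P(B_t ≥ a) for a ≥ 0. Since B_t ~ N(0, t), P(B_t ≥ 2.44) = 1 − Φ(2.44/√t) = 1 − Φ(2.44/√13.8) = 1 − Φ(0.6568). So
  P(M_{13.8} ≥ 2.44) = 2(1 − Φ(0.6568)) ≈ 0.5113.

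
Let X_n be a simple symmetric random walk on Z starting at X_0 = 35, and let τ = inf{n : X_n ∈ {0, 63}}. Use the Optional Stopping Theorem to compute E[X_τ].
E[X_τ] = 35

X_n is a martingale and τ is a bounded-mean stopping time (indeed τ is finite a.s. with bounded expectation since the walk is in a bounded region). By the OST, E[X_τ] = E[X_0] = 35. Equivalently: E[X_τ] = 63 · P(hit 63 first) + 0 · P(hit 0 first) = 63 · (35/63) = 35.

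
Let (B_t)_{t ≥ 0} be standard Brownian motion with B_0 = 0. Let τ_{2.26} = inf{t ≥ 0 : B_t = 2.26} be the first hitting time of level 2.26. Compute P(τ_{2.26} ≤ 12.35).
P(τ_{2.26} ≤ 12.35) = 2(1 − Φ(2.26/√12.35)) = 2(1 − Φ(0.6431)) ≈ 0.5202

By the reflection principle for standard BM, P(τ_b ≤ t) = 2 · P(B_t ≥ b). Since B_t ~ N(0, t), P(B_t ≥ 2.26) = 1 − Φ(2.26/√t) = 1 − Φ(2.26/√12.35) = 1 − Φ(0.6431) ≈ 0.26008. Doubling: P(τ_{2.26} ≤ 12.35) ≈ 2 · 0.26008 = 0.52016 ≈ 0.5202.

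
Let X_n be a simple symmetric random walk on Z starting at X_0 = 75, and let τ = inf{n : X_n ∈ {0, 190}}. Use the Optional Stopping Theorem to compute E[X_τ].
E[X_τ] = 75

X_n is a martingale and τ is a bounded-mean stopping time (indeed τ is finite a.s. with bounded expectation since the walk is in a bounded region). By the OST, E[X_τ] = E[X_0] = 75. Equivalently: E[X_τ] = 190 · P(hit 190 first) + 0 · P(hit 0 first) = 190 · (75/190) = 75.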